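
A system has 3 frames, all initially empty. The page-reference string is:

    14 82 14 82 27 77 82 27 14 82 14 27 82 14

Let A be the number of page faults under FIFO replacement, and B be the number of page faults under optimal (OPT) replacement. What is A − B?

2

Under FIFO: F F . . F F . . F F . F . . → 7 faults.
Under OPT: F F . . F F . . F . . . . . → 5 faults.
A − B = 7 − 5 = 2.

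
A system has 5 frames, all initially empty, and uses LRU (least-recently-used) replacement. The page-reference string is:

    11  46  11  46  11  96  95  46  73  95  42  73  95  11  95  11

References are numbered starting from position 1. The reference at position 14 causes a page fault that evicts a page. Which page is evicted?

96

pos 1: 11 -> fault, frames (11)
pos 2: 46 -> fault, frames (11 46)
pos 3: 11 -> hit
pos 4: 46 -> hit
pos 5: 11 -> hit
pos 6: 96 -> fault, frames (46 11 96)
pos 7: 95 -> fault, frames (46 11 96 95)
pos 8: 46 -> hit
pos 9: 73 -> fault, frames (11 96 95 46 73)
pos 10: 95 -> hit
pos 11: 42 -> fault, evict 11, frames (96 46 73 95 42)
pos 12: 73 -> hit
pos 13: 95 -> hit
pos 14: 11 -> fault, evict 96, frames (46 42 73 95 11)
At position 14, page 96 is evicted.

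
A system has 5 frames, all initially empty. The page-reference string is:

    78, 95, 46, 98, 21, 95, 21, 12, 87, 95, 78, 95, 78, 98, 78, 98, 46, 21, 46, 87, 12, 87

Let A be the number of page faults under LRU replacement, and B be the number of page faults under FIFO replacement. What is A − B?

Under LRU: F F F F F . . F F . F . . F . . F F . F F . → 13 faults.
Under FIFO: F F F F F . . F F F F . . F . . F F . F F . → 14 faults.
A − B = 13 − 14 = -1.

-1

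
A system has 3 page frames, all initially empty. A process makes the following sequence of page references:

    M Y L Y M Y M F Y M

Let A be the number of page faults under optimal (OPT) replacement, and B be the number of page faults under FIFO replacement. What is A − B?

-1

Under OPT: F F F . . . . F . . → 4 faults.
Under FIFO: F F F . . . . F . F → 5 faults.
A − B = 4 − 5 = -1.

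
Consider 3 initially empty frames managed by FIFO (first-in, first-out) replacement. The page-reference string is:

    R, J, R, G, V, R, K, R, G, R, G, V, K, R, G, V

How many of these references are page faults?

R -> fault, frames (R)
J -> fault, frames (R J)
R -> hit
G -> fault, frames (R J G)
V -> fault, evict R, frames (J G V)
R -> fault, evict J, frames (G V R)
K -> fault, evict G, frames (V R K)
R -> hit
G -> fault, evict V, frames (R K G)
R -> hit
G -> hit
V -> fault, evict R, frames (K G V)
K -> hit
R -> fault, evict K, frames (G V R)
G -> hit
V -> hit
Page faults: 9.

9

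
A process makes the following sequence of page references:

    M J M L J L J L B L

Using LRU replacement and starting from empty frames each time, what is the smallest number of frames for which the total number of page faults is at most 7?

2

f=1: 10 faults
f=2: 5 faults
f=3: 4 faults
f=4: 4 faults
Smallest f with faults ≤ 7 is 2.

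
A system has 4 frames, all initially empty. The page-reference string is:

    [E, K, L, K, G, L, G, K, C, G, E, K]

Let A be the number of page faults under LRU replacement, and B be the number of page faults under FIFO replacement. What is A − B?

Under LRU: F F F . F . . . F . F . → 6 faults.
Under FIFO: F F F . F . . . F . F F → 7 faults.
A − B = 6 − 7 = -1.

-1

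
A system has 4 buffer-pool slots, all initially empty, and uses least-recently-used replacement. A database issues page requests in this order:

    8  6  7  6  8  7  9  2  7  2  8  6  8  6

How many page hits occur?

8 -> fault, frames [8]
6 -> fault, frames [8, 6]
7 -> fault, frames [8, 6, 7]
6 -> hit
8 -> hit
7 -> hit
9 -> fault, frames [6, 8, 7, 9]
2 -> fault, evict 6, frames [8, 7, 9, 2]
7 -> hit
2 -> hit
8 -> hit
6 -> fault, evict 9, frames [7, 2, 8, 6]
8 -> hit
6 -> hit
Hits: 8.

8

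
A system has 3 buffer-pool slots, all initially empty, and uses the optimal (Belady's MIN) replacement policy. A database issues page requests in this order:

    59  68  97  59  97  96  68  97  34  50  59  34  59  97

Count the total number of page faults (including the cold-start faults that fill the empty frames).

59 → miss, frames [59]
68 → miss, frames [59, 68]
97 → miss, frames [59, 68, 97]
59 → hit
97 → hit
96 → miss, evict 59, frames [68, 97, 96]
68 → hit
97 → hit
34 → miss, evict 96, frames [68, 97, 34]
50 → miss, evict 68, frames [97, 34, 50]
59 → miss, evict 50, frames [97, 34, 59]
34 → hit
59 → hit
97 → hit
Page faults: 7.

7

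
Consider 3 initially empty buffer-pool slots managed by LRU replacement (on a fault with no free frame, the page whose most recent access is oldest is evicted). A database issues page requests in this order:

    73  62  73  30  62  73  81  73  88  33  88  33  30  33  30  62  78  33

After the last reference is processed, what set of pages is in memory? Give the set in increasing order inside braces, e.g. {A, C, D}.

{33, 62, 78}

73 -> fault, frames {73}
62 -> fault, frames {73,62}
73 -> hit
30 -> fault, frames {62,73,30}
62 -> hit
73 -> hit
81 -> fault, evict 30, frames {62,73,81}
73 -> hit
88 -> fault, evict 62, frames {81,73,88}
33 -> fault, evict 81, frames {73,88,33}
88 -> hit
33 -> hit
30 -> fault, evict 73, frames {88,33,30}
33 -> hit
30 -> hit
62 -> fault, evict 88, frames {33,30,62}
78 -> fault, evict 33, frames {30,62,78}
33 -> fault, evict 30, frames {62,78,33}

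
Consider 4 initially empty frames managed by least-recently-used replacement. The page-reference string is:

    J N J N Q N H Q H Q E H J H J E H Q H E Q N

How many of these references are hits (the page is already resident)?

15

J → fault, frames [J]
N → fault, frames [J, N]
J → hit
N → hit
Q → fault, frames [J, N, Q]
N → hit
H → fault, frames [J, Q, N, H]
Q → hit
H → hit
Q → hit
E → fault, evict J, frames [N, H, Q, E]
H → hit
J → fault, evict N, frames [Q, E, H, J]
H → hit
J → hit
E → hit
H → hit
Q → hit
H → hit
E → hit
Q → hit
N → fault, evict J, frames [H, E, Q, N]
Hits: 15.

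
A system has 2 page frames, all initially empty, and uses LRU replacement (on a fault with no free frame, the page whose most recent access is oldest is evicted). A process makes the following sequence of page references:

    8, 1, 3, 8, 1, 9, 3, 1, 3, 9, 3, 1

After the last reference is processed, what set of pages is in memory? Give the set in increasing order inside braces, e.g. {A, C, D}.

8: miss, frames {8}
1: miss, frames {8,1}
3: miss, evict 8, frames {1,3}
8: miss, evict 1, frames {3,8}
1: miss, evict 3, frames {8,1}
9: miss, evict 8, frames {1,9}
3: miss, evict 1, frames {9,3}
1: miss, evict 9, frames {3,1}
3: hit
9: miss, evict 1, frames {3,9}
3: hit
1: miss, evict 9, frames {3,1}

{1, 3}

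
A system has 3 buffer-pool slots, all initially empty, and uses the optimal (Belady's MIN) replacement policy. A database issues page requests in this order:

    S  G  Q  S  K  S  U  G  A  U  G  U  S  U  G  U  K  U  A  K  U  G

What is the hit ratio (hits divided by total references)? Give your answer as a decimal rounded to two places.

0.55

S -> miss, frames {S}
G -> miss, frames {S,G}
Q -> miss, frames {S,G,Q}
S -> hit
K -> miss, evict Q, frames {S,G,K}
S -> hit
U -> miss, evict K, frames {S,G,U}
G -> hit
A -> miss, evict S, frames {G,U,A}
U -> hit
G -> hit
U -> hit
S -> miss, evict A, frames {G,U,S}
U -> hit
G -> hit
U -> hit
K -> miss, evict S, frames {G,U,K}
U -> hit
A -> miss, evict G, frames {U,K,A}
K -> hit
U -> hit
G -> miss, evict A, frames {U,K,G}
Hits: 12 of 22 references → 12/22 = 0.5455.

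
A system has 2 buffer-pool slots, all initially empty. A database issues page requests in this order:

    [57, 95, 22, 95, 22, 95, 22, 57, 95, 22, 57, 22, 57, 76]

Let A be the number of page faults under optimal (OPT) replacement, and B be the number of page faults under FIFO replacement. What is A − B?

-2

Under OPT: F F F . . . . F . F . . . F → 6 faults.
Under FIFO: F F F . . . . F F F F . . F → 8 faults.
A − B = 6 − 8 = -2.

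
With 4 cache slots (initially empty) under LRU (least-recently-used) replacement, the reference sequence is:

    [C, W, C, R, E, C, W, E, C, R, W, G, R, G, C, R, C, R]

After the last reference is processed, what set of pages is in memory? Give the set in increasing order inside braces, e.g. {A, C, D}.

{C, G, R, W}

C: miss, frames (C)
W: miss, frames (C W)
C: hit
R: miss, frames (W C R)
E: miss, frames (W C R E)
C: hit
W: hit
E: hit
C: hit
R: hit
W: hit
G: miss, evict E, frames (C R W G)
R: hit
G: hit
C: hit
R: hit
C: hit
R: hit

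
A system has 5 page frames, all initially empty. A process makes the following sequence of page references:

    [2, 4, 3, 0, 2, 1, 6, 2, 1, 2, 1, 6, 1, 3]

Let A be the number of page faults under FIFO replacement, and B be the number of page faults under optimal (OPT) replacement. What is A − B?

1

Under FIFO: F F F F . F F F . . . . . . → 7 faults.
Under OPT: F F F F . F F . . . . . . . → 6 faults.
A − B = 7 − 6 = 1.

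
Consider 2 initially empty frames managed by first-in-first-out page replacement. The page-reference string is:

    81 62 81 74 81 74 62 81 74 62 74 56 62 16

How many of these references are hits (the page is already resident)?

5

81 -> fault, frames [81]
62 -> fault, frames [81, 62]
81 -> hit
74 -> fault, evict 81, frames [62, 74]
81 -> fault, evict 62, frames [74, 81]
74 -> hit
62 -> fault, evict 74, frames [81, 62]
81 -> hit
74 -> fault, evict 81, frames [62, 74]
62 -> hit
74 -> hit
56 -> fault, evict 62, frames [74, 56]
62 -> fault, evict 74, frames [56, 62]
16 -> fault, evict 56, frames [62, 16]
Hits: 5.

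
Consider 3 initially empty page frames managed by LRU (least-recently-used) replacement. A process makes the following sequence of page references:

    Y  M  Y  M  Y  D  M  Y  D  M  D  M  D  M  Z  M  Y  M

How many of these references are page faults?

5

Y → miss, frames (Y)
M → miss, frames (Y M)
Y → hit
M → hit
Y → hit
D → miss, frames (M Y D)
M → hit
Y → hit
D → hit
M → hit
D → hit
M → hit
D → hit
M → hit
Z → miss, evict Y, frames (D M Z)
M → hit
Y → miss, evict D, frames (Z M Y)
M → hit
Page faults: 5.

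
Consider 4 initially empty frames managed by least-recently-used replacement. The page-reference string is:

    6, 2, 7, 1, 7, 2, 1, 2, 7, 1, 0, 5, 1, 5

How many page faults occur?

6: fault, frames [6]
2: fault, frames [6, 2]
7: fault, frames [6, 2, 7]
1: fault, frames [6, 2, 7, 1]
7: hit
2: hit
1: hit
2: hit
7: hit
1: hit
0: fault, evict 6, frames [2, 7, 1, 0]
5: fault, evict 2, frames [7, 1, 0, 5]
1: hit
5: hit
Page faults: 6.

6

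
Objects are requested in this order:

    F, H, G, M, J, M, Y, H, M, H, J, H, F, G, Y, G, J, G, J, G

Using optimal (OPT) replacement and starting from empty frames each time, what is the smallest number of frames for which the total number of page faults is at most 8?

4

f=1: 20 faults
f=2: 12 faults
f=3: 9 faults
f=4: 8 faults
f=5: 7 faults
f=6: 6 faults
Smallest f with faults ≤ 8 is 4.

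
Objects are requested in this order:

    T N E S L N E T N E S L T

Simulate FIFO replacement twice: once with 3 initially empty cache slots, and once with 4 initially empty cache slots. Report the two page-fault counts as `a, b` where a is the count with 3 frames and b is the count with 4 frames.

3 frames: F F F F F F F F . . F F . → 10 faults.
4 frames: F F F F F . . F F F F F F → 11 faults.
11 > 10: adding a frame increased faults — Belady's anomaly.

10, 11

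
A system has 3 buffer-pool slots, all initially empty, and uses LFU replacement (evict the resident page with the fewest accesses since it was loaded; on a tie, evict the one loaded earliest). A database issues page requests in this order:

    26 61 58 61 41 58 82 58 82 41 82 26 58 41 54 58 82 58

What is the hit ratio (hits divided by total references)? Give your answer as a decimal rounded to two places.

0.50

26 → fault, frames (26)
61 → fault, frames (26 61)
58 → fault, frames (26 61 58)
61 → hit
41 → fault, evict 26, frames (61 58 41)
58 → hit
82 → fault, evict 41, frames (61 58 82)
58 → hit
82 → hit
41 → fault, evict 61, frames (58 82 41)
82 → hit
26 → fault, evict 41, frames (58 82 26)
58 → hit
41 → fault, evict 26, frames (58 82 41)
54 → fault, evict 41, frames (58 82 54)
58 → hit
82 → hit
58 → hit
Hits: 9 of 18 references → 9/18 = 0.5000.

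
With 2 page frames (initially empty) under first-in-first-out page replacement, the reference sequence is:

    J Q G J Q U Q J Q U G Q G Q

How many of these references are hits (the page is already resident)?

J → fault, frames {J}
Q → fault, frames {J,Q}
G → fault, evict J, frames {Q,G}
J → fault, evict Q, frames {G,J}
Q → fault, evict G, frames {J,Q}
U → fault, evict J, frames {Q,U}
Q → hit
J → fault, evict Q, frames {U,J}
Q → fault, evict U, frames {J,Q}
U → fault, evict J, frames {Q,U}
G → fault, evict Q, frames {U,G}
Q → fault, evict U, frames {G,Q}
G → hit
Q → hit
Hits: 3.

3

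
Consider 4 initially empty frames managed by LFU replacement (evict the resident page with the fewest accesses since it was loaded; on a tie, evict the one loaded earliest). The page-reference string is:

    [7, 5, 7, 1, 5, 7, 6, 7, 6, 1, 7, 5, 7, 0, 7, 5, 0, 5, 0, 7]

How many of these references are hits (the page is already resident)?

15

7 -> fault, frames {7}
5 -> fault, frames {7,5}
7 -> hit
1 -> fault, frames {7,5,1}
5 -> hit
7 -> hit
6 -> fault, frames {7,5,1,6}
7 -> hit
6 -> hit
1 -> hit
7 -> hit
5 -> hit
7 -> hit
0 -> fault, evict 1, frames {7,5,6,0}
7 -> hit
5 -> hit
0 -> hit
5 -> hit
0 -> hit
7 -> hit
Hits: 15.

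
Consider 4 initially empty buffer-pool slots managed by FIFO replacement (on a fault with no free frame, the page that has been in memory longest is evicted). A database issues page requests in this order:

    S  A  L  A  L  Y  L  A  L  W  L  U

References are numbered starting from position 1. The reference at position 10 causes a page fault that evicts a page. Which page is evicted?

S

pos 1: S → fault, frames {S}
pos 2: A → fault, frames {S,A}
pos 3: L → fault, frames {S,A,L}
pos 4: A → hit
pos 5: L → hit
pos 6: Y → fault, frames {S,A,L,Y}
pos 7: L → hit
pos 8: A → hit
pos 9: L → hit
pos 10: W → fault, evict S, frames {A,L,Y,W}
At position 10, page S is evicted.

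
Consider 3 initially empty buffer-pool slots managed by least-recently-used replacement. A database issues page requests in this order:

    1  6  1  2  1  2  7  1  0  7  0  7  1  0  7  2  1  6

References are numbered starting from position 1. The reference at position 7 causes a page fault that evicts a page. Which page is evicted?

6

pos 1: 1: fault, frames [1]
pos 2: 6: fault, frames [1, 6]
pos 3: 1: hit
pos 4: 2: fault, frames [6, 1, 2]
pos 5: 1: hit
pos 6: 2: hit
pos 7: 7: fault, evict 6, frames [1, 2, 7]
At position 7, page 6 is evicted.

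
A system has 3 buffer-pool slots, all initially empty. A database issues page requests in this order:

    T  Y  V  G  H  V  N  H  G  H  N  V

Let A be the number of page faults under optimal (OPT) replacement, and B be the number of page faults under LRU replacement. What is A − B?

Under OPT: F F F F F . F . . . . F → 7 faults.
Under LRU: F F F F F . F . F . . F → 8 faults.
A − B = 7 − 8 = -1.

-1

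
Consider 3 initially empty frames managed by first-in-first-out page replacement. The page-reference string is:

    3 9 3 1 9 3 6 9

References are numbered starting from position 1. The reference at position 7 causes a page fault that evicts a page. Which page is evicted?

3

pos 1: 3 → fault, frames {3}
pos 2: 9 → fault, frames {3,9}
pos 3: 3 → hit
pos 4: 1 → fault, frames {3,9,1}
pos 5: 9 → hit
pos 6: 3 → hit
pos 7: 6 → fault, evict 3, frames {9,1,6}
At position 7, page 3 is evicted.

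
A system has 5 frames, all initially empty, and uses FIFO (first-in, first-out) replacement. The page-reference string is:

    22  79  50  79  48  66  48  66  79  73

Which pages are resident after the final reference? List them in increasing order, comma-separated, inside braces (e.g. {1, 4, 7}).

22 → miss, frames (22)
79 → miss, frames (22 79)
50 → miss, frames (22 79 50)
79 → hit
48 → miss, frames (22 79 50 48)
66 → miss, frames (22 79 50 48 66)
48 → hit
66 → hit
79 → hit
73 → miss, evict 22, frames (79 50 48 66 73)

{48, 50, 66, 73, 79}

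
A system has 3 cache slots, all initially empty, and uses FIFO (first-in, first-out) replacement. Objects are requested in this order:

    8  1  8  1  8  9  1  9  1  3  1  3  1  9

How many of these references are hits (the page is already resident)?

10

8 → miss, frames (8)
1 → miss, frames (8 1)
8 → hit
1 → hit
8 → hit
9 → miss, frames (8 1 9)
1 → hit
9 → hit
1 → hit
3 → miss, evict 8, frames (1 9 3)
1 → hit
3 → hit
1 → hit
9 → hit
Hits: 10.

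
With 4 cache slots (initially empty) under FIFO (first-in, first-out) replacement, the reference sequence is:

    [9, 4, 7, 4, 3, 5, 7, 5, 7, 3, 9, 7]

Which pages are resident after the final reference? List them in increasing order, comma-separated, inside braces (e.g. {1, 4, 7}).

{3, 5, 7, 9}

9 → fault, frames [9]
4 → fault, frames [9, 4]
7 → fault, frames [9, 4, 7]
4 → hit
3 → fault, frames [9, 4, 7, 3]
5 → fault, evict 9, frames [4, 7, 3, 5]
7 → hit
5 → hit
7 → hit
3 → hit
9 → fault, evict 4, frames [7, 3, 5, 9]
7 → hit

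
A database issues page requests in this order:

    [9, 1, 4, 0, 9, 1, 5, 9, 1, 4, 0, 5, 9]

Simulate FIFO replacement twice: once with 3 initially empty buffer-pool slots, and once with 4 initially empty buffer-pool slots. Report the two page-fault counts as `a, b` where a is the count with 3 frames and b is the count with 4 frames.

3 frames: F F F F F F F . . F F . F → 10 faults.
4 frames: F F F F . . F F F F F F F → 11 faults.
11 > 10: adding a frame increased faults — Belady's anomaly.

10, 11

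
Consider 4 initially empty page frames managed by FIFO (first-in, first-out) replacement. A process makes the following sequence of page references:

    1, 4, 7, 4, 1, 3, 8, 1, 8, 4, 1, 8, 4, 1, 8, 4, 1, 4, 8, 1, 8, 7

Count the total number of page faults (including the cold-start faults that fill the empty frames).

8

1: fault, frames (1)
4: fault, frames (1 4)
7: fault, frames (1 4 7)
4: hit
1: hit
3: fault, frames (1 4 7 3)
8: fault, evict 1, frames (4 7 3 8)
1: fault, evict 4, frames (7 3 8 1)
8: hit
4: fault, evict 7, frames (3 8 1 4)
1: hit
8: hit
4: hit
1: hit
8: hit
4: hit
1: hit
4: hit
8: hit
1: hit
8: hit
7: fault, evict 3, frames (8 1 4 7)
Page faults: 8.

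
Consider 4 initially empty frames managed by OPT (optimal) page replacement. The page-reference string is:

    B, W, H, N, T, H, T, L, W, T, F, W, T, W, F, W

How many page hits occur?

9

B → fault, frames {B}
W → fault, frames {B,W}
H → fault, frames {B,W,H}
N → fault, frames {B,W,H,N}
T → fault, evict N, frames {B,W,H,T}
H → hit
T → hit
L → fault, evict H, frames {B,W,T,L}
W → hit
T → hit
F → fault, evict L, frames {B,W,T,F}
W → hit
T → hit
W → hit
F → hit
W → hit
Hits: 9.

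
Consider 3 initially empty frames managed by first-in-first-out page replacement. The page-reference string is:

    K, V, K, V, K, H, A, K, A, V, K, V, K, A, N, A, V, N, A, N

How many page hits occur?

12

K -> miss, frames {K}
V -> miss, frames {K,V}
K -> hit
V -> hit
K -> hit
H -> miss, frames {K,V,H}
A -> miss, evict K, frames {V,H,A}
K -> miss, evict V, frames {H,A,K}
A -> hit
V -> miss, evict H, frames {A,K,V}
K -> hit
V -> hit
K -> hit
A -> hit
N -> miss, evict A, frames {K,V,N}
A -> miss, evict K, frames {V,N,A}
V -> hit
N -> hit
A -> hit
N -> hit
Hits: 12.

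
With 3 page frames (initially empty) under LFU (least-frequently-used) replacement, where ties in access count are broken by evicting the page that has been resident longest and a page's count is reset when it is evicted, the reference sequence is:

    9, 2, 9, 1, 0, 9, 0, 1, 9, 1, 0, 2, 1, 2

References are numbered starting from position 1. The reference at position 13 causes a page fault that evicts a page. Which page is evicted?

pos 1: 9: fault, frames (9)
pos 2: 2: fault, frames (9 2)
pos 3: 9: hit
pos 4: 1: fault, frames (9 2 1)
pos 5: 0: fault, evict 2, frames (9 1 0)
pos 6: 9: hit
pos 7: 0: hit
pos 8: 1: hit
pos 9: 9: hit
pos 10: 1: hit
pos 11: 0: hit
pos 12: 2: fault, evict 1, frames (9 0 2)
pos 13: 1: fault, evict 2, frames (9 0 1)
At position 13, page 2 is evicted.

2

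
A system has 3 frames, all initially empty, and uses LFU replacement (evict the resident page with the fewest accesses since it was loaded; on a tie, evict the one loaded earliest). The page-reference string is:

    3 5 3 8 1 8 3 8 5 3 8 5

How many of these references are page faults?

3 → fault, frames (3)
5 → fault, frames (3 5)
3 → hit
8 → fault, frames (3 5 8)
1 → fault, evict 5, frames (3 8 1)
8 → hit
3 → hit
8 → hit
5 → fault, evict 1, frames (3 8 5)
3 → hit
8 → hit
5 → hit
Page faults: 5.

5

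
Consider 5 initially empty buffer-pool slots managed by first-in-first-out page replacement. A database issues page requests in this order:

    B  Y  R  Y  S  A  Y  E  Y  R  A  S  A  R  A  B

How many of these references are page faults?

7

B → miss, frames (B)
Y → miss, frames (B Y)
R → miss, frames (B Y R)
Y → hit
S → miss, frames (B Y R S)
A → miss, frames (B Y R S A)
Y → hit
E → miss, evict B, frames (Y R S A E)
Y → hit
R → hit
A → hit
S → hit
A → hit
R → hit
A → hit
B → miss, evict Y, frames (R S A E B)
Page faults: 7.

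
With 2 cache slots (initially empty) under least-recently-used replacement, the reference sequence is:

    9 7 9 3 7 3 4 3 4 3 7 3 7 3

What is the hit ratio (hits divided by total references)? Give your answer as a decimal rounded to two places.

9 → miss, frames {9}
7 → miss, frames {9,7}
9 → hit
3 → miss, evict 7, frames {9,3}
7 → miss, evict 9, frames {3,7}
3 → hit
4 → miss, evict 7, frames {3,4}
3 → hit
4 → hit
3 → hit
7 → miss, evict 4, frames {3,7}
3 → hit
7 → hit
3 → hit
Hits: 8 of 14 references → 8/14 = 0.5714.

0.57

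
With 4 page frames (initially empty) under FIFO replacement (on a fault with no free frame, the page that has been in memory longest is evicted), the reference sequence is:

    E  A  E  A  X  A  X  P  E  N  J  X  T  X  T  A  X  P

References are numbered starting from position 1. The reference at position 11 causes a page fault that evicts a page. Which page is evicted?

pos 1: E → fault, frames (E)
pos 2: A → fault, frames (E A)
pos 3: E → hit
pos 4: A → hit
pos 5: X → fault, frames (E A X)
pos 6: A → hit
pos 7: X → hit
pos 8: P → fault, frames (E A X P)
pos 9: E → hit
pos 10: N → fault, evict E, frames (A X P N)
pos 11: J → fault, evict A, frames (X P N J)
At position 11, page A is evicted.

A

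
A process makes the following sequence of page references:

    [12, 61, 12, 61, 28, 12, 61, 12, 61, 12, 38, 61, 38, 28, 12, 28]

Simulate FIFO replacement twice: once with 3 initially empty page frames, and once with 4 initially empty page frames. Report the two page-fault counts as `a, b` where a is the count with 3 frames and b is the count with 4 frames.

5, 4

3 frames: F F . . F . . . . . F . . . F . → 5 faults.
4 frames: F F . . F . . . . . F . . . . . → 4 faults.
4 < 5: adding a frame reduced faults, as is typical.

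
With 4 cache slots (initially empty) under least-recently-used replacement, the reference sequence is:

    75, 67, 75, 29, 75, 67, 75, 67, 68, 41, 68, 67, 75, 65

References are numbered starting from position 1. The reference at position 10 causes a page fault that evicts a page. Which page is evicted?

pos 1: 75: fault, frames (75)
pos 2: 67: fault, frames (75 67)
pos 3: 75: hit
pos 4: 29: fault, frames (67 75 29)
pos 5: 75: hit
pos 6: 67: hit
pos 7: 75: hit
pos 8: 67: hit
pos 9: 68: fault, frames (29 75 67 68)
pos 10: 41: fault, evict 29, frames (75 67 68 41)
At position 10, page 29 is evicted.

29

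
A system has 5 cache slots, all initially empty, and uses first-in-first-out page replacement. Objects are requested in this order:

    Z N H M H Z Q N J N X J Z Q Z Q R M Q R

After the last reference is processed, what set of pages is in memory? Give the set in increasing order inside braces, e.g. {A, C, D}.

{M, Q, R, X, Z}

Z: miss, frames (Z)
N: miss, frames (Z N)
H: miss, frames (Z N H)
M: miss, frames (Z N H M)
H: hit
Z: hit
Q: miss, frames (Z N H M Q)
N: hit
J: miss, evict Z, frames (N H M Q J)
N: hit
X: miss, evict N, frames (H M Q J X)
J: hit
Z: miss, evict H, frames (M Q J X Z)
Q: hit
Z: hit
Q: hit
R: miss, evict M, frames (Q J X Z R)
M: miss, evict Q, frames (J X Z R M)
Q: miss, evict J, frames (X Z R M Q)
R: hit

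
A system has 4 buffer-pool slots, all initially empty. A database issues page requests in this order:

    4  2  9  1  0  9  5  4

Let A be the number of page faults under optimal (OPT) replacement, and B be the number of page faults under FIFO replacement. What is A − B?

Under OPT: F F F F F . F . → 6 faults.
Under FIFO: F F F F F . F F → 7 faults.
A − B = 6 − 7 = -1.

-1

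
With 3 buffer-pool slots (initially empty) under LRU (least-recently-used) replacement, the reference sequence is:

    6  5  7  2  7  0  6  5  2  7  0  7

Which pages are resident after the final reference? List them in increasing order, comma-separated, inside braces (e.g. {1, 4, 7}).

{0, 2, 7}

6: fault, frames [6]
5: fault, frames [6, 5]
7: fault, frames [6, 5, 7]
2: fault, evict 6, frames [5, 7, 2]
7: hit
0: fault, evict 5, frames [2, 7, 0]
6: fault, evict 2, frames [7, 0, 6]
5: fault, evict 7, frames [0, 6, 5]
2: fault, evict 0, frames [6, 5, 2]
7: fault, evict 6, frames [5, 2, 7]
0: fault, evict 5, frames [2, 7, 0]
7: hit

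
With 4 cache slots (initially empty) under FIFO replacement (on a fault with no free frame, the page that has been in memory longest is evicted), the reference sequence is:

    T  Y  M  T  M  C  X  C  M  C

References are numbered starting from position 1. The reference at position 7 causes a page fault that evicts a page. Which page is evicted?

T

pos 1: T -> fault, frames {T}
pos 2: Y -> fault, frames {T,Y}
pos 3: M -> fault, frames {T,Y,M}
pos 4: T -> hit
pos 5: M -> hit
pos 6: C -> fault, frames {T,Y,M,C}
pos 7: X -> fault, evict T, frames {Y,M,C,X}
At position 7, page T is evicted.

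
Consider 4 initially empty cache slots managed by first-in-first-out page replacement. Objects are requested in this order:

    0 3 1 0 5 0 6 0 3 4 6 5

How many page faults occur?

9

0 → fault, frames [0]
3 → fault, frames [0, 3]
1 → fault, frames [0, 3, 1]
0 → hit
5 → fault, frames [0, 3, 1, 5]
0 → hit
6 → fault, evict 0, frames [3, 1, 5, 6]
0 → fault, evict 3, frames [1, 5, 6, 0]
3 → fault, evict 1, frames [5, 6, 0, 3]
4 → fault, evict 5, frames [6, 0, 3, 4]
6 → hit
5 → fault, evict 6, frames [0, 3, 4, 5]
Page faults: 9.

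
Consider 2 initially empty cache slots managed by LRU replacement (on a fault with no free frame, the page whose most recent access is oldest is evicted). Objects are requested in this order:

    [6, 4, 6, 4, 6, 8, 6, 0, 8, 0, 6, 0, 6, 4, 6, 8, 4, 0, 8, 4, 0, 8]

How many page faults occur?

14

6: miss, frames (6)
4: miss, frames (6 4)
6: hit
4: hit
6: hit
8: miss, evict 4, frames (6 8)
6: hit
0: miss, evict 8, frames (6 0)
8: miss, evict 6, frames (0 8)
0: hit
6: miss, evict 8, frames (0 6)
0: hit
6: hit
4: miss, evict 0, frames (6 4)
6: hit
8: miss, evict 4, frames (6 8)
4: miss, evict 6, frames (8 4)
0: miss, evict 8, frames (4 0)
8: miss, evict 4, frames (0 8)
4: miss, evict 0, frames (8 4)
0: miss, evict 8, frames (4 0)
8: miss, evict 4, frames (0 8)
Page faults: 14.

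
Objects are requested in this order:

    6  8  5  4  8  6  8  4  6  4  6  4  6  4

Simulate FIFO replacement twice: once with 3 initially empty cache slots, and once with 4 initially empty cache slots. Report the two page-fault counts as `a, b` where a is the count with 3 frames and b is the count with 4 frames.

6, 4

3 frames: F F F F . F F . . . . . . . → 6 faults.
4 frames: F F F F . . . . . . . . . . → 4 faults.
4 < 6: adding a frame reduced faults, as is typical.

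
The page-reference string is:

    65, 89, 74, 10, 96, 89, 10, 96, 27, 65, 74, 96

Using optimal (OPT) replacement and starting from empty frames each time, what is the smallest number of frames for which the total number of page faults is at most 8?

f=1: 12 faults
f=2: 9 faults
f=3: 8 faults
f=4: 7 faults
f=5: 6 faults
f=6: 6 faults
Smallest f with faults ≤ 8 is 3.

3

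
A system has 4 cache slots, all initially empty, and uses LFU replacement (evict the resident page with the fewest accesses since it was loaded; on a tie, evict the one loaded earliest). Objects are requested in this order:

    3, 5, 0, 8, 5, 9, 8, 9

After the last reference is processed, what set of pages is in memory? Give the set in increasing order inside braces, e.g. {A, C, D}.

{0, 5, 8, 9}

3 → miss, frames (3)
5 → miss, frames (3 5)
0 → miss, frames (3 5 0)
8 → miss, frames (3 5 0 8)
5 → hit
9 → miss, evict 3, frames (5 0 8 9)
8 → hit
9 → hit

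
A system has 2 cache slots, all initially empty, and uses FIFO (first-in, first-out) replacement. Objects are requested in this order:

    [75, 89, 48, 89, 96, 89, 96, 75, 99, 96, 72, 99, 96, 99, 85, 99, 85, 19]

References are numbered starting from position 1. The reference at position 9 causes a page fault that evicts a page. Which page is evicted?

pos 1: 75: miss, frames [75]
pos 2: 89: miss, frames [75, 89]
pos 3: 48: miss, evict 75, frames [89, 48]
pos 4: 89: hit
pos 5: 96: miss, evict 89, frames [48, 96]
pos 6: 89: miss, evict 48, frames [96, 89]
pos 7: 96: hit
pos 8: 75: miss, evict 96, frames [89, 75]
pos 9: 99: miss, evict 89, frames [75, 99]
At position 9, page 89 is evicted.

89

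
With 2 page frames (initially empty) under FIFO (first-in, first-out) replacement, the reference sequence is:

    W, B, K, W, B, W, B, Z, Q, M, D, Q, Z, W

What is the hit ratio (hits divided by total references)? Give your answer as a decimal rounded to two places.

W: miss, frames {W}
B: miss, frames {W,B}
K: miss, evict W, frames {B,K}
W: miss, evict B, frames {K,W}
B: miss, evict K, frames {W,B}
W: hit
B: hit
Z: miss, evict W, frames {B,Z}
Q: miss, evict B, frames {Z,Q}
M: miss, evict Z, frames {Q,M}
D: miss, evict Q, frames {M,D}
Q: miss, evict M, frames {D,Q}
Z: miss, evict D, frames {Q,Z}
W: miss, evict Q, frames {Z,W}
Hits: 2 of 14 references → 2/14 = 0.1429.

0.14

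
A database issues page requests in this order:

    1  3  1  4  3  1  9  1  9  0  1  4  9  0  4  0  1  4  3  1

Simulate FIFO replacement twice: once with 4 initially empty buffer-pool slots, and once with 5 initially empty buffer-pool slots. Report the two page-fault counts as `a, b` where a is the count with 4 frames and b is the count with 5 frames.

4 frames: F F . F . . F . . F F . . . . . . . F . → 7 faults.
5 frames: F F . F . . F . . F . . . . . . . . . . → 5 faults.
5 < 7: adding a frame reduced faults, as is typical.

7, 5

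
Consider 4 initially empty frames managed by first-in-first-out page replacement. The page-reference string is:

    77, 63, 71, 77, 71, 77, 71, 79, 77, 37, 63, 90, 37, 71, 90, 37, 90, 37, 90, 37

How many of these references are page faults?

6

77 → miss, frames {77}
63 → miss, frames {77,63}
71 → miss, frames {77,63,71}
77 → hit
71 → hit
77 → hit
71 → hit
79 → miss, frames {77,63,71,79}
77 → hit
37 → miss, evict 77, frames {63,71,79,37}
63 → hit
90 → miss, evict 63, frames {71,79,37,90}
37 → hit
71 → hit
90 → hit
37 → hit
90 → hit
37 → hit
90 → hit
37 → hit
Page faults: 6.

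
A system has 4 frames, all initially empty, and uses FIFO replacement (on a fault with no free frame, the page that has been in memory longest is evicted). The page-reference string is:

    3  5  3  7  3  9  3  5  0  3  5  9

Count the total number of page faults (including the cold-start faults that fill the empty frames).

3: miss, frames (3)
5: miss, frames (3 5)
3: hit
7: miss, frames (3 5 7)
3: hit
9: miss, frames (3 5 7 9)
3: hit
5: hit
0: miss, evict 3, frames (5 7 9 0)
3: miss, evict 5, frames (7 9 0 3)
5: miss, evict 7, frames (9 0 3 5)
9: hit
Page faults: 7.

7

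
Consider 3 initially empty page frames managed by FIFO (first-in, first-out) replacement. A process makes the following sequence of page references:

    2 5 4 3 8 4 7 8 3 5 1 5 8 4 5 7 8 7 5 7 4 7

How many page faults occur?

14

2 -> fault, frames (2)
5 -> fault, frames (2 5)
4 -> fault, frames (2 5 4)
3 -> fault, evict 2, frames (5 4 3)
8 -> fault, evict 5, frames (4 3 8)
4 -> hit
7 -> fault, evict 4, frames (3 8 7)
8 -> hit
3 -> hit
5 -> fault, evict 3, frames (8 7 5)
1 -> fault, evict 8, frames (7 5 1)
5 -> hit
8 -> fault, evict 7, frames (5 1 8)
4 -> fault, evict 5, frames (1 8 4)
5 -> fault, evict 1, frames (8 4 5)
7 -> fault, evict 8, frames (4 5 7)
8 -> fault, evict 4, frames (5 7 8)
7 -> hit
5 -> hit
7 -> hit
4 -> fault, evict 5, frames (7 8 4)
7 -> hit
Page faults: 14.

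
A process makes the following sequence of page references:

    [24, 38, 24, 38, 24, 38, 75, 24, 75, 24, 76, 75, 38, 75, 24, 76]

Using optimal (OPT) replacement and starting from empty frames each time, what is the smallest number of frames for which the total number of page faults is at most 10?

2

f=1: 16 faults
f=2: 7 faults
f=3: 5 faults
f=4: 4 faults
Smallest f with faults ≤ 10 is 2.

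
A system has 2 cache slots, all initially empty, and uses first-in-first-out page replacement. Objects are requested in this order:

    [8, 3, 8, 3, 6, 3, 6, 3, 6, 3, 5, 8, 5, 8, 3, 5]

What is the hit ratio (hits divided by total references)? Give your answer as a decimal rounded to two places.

0.56

8: miss, frames (8)
3: miss, frames (8 3)
8: hit
3: hit
6: miss, evict 8, frames (3 6)
3: hit
6: hit
3: hit
6: hit
3: hit
5: miss, evict 3, frames (6 5)
8: miss, evict 6, frames (5 8)
5: hit
8: hit
3: miss, evict 5, frames (8 3)
5: miss, evict 8, frames (3 5)
Hits: 9 of 16 references → 9/16 = 0.5625.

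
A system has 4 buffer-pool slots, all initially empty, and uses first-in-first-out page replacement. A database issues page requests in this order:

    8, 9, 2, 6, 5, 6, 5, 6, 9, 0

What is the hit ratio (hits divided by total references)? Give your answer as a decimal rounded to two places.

8 -> miss, frames {8}
9 -> miss, frames {8,9}
2 -> miss, frames {8,9,2}
6 -> miss, frames {8,9,2,6}
5 -> miss, evict 8, frames {9,2,6,5}
6 -> hit
5 -> hit
6 -> hit
9 -> hit
0 -> miss, evict 9, frames {2,6,5,0}
Hits: 4 of 10 references → 4/10 = 0.4000.

0.40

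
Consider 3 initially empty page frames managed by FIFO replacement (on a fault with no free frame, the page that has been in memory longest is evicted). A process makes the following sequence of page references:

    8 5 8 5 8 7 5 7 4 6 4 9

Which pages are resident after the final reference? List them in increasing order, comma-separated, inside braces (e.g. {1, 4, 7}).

8 → fault, frames {8}
5 → fault, frames {8,5}
8 → hit
5 → hit
8 → hit
7 → fault, frames {8,5,7}
5 → hit
7 → hit
4 → fault, evict 8, frames {5,7,4}
6 → fault, evict 5, frames {7,4,6}
4 → hit
9 → fault, evict 7, frames {4,6,9}

{4, 6, 9}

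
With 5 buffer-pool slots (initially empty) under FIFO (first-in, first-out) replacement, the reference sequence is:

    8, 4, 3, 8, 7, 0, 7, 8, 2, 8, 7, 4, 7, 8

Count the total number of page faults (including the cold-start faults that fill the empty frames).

8

8 → fault, frames [8]
4 → fault, frames [8, 4]
3 → fault, frames [8, 4, 3]
8 → hit
7 → fault, frames [8, 4, 3, 7]
0 → fault, frames [8, 4, 3, 7, 0]
7 → hit
8 → hit
2 → fault, evict 8, frames [4, 3, 7, 0, 2]
8 → fault, evict 4, frames [3, 7, 0, 2, 8]
7 → hit
4 → fault, evict 3, frames [7, 0, 2, 8, 4]
7 → hit
8 → hit
Page faults: 8.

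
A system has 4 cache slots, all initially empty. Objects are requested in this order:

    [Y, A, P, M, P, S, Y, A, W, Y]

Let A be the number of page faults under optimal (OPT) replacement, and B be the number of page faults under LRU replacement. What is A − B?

-2

Under OPT: F F F F . F . . F . → 6 faults.
Under LRU: F F F F . F F F F . → 8 faults.
A − B = 6 − 8 = -2.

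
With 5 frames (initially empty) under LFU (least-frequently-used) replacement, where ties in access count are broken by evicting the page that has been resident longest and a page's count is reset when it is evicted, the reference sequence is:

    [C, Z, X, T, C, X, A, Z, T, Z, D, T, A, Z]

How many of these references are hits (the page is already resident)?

C: fault, frames (C)
Z: fault, frames (C Z)
X: fault, frames (C Z X)
T: fault, frames (C Z X T)
C: hit
X: hit
A: fault, frames (C Z X T A)
Z: hit
T: hit
Z: hit
D: fault, evict A, frames (C Z X T D)
T: hit
A: fault, evict D, frames (C Z X T A)
Z: hit
Hits: 7.

7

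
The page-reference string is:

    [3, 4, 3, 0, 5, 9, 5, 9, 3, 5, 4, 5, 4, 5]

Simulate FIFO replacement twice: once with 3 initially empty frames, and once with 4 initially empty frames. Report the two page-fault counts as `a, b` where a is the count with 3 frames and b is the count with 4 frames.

8, 7

3 frames: F F . F F F . . F . F F . . → 8 faults.
4 frames: F F . F F F . . F . F . . . → 7 faults.
7 < 8: adding a frame reduced faults, as is typical.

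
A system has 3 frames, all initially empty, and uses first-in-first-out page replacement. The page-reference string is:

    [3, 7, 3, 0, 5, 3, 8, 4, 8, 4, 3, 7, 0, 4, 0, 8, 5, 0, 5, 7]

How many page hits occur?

8

3: fault, frames (3)
7: fault, frames (3 7)
3: hit
0: fault, frames (3 7 0)
5: fault, evict 3, frames (7 0 5)
3: fault, evict 7, frames (0 5 3)
8: fault, evict 0, frames (5 3 8)
4: fault, evict 5, frames (3 8 4)
8: hit
4: hit
3: hit
7: fault, evict 3, frames (8 4 7)
0: fault, evict 8, frames (4 7 0)
4: hit
0: hit
8: fault, evict 4, frames (7 0 8)
5: fault, evict 7, frames (0 8 5)
0: hit
5: hit
7: fault, evict 0, frames (8 5 7)
Hits: 8.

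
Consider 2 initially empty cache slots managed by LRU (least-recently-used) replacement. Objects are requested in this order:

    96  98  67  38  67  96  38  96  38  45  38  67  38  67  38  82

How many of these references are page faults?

9

96: fault, frames (96)
98: fault, frames (96 98)
67: fault, evict 96, frames (98 67)
38: fault, evict 98, frames (67 38)
67: hit
96: fault, evict 38, frames (67 96)
38: fault, evict 67, frames (96 38)
96: hit
38: hit
45: fault, evict 96, frames (38 45)
38: hit
67: fault, evict 45, frames (38 67)
38: hit
67: hit
38: hit
82: fault, evict 67, frames (38 82)
Page faults: 9.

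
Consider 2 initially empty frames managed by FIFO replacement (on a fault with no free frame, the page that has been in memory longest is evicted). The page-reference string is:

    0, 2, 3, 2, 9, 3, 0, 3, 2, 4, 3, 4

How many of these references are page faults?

0 → miss, frames (0)
2 → miss, frames (0 2)
3 → miss, evict 0, frames (2 3)
2 → hit
9 → miss, evict 2, frames (3 9)
3 → hit
0 → miss, evict 3, frames (9 0)
3 → miss, evict 9, frames (0 3)
2 → miss, evict 0, frames (3 2)
4 → miss, evict 3, frames (2 4)
3 → miss, evict 2, frames (4 3)
4 → hit
Page faults: 9.

9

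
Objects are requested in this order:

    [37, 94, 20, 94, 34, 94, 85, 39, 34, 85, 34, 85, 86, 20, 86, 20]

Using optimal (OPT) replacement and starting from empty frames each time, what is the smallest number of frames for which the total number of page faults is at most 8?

f=1: 16 faults
f=2: 9 faults
f=3: 8 faults
f=4: 7 faults
f=5: 7 faults
f=6: 7 faults
f=7: 7 faults
Smallest f with faults ≤ 8 is 3.

3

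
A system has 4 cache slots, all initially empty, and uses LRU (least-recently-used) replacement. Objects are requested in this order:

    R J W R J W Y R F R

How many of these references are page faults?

R → miss, frames (R)
J → miss, frames (R J)
W → miss, frames (R J W)
R → hit
J → hit
W → hit
Y → miss, frames (R J W Y)
R → hit
F → miss, evict J, frames (W Y R F)
R → hit
Page faults: 5.

5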